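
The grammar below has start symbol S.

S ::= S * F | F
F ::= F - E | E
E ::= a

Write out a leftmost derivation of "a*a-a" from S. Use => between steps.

S => S*F   [S ::= S * F]
S*F => F*F   [S ::= F]
F*F => E*F   [F ::= E]
E*F => a*F   [E ::= a]
a*F => a*F-E   [F ::= F - E]
a*F-E => a*E-E   [F ::= E]
a*E-E => a*a-E   [E ::= a]
a*a-E => a*a-a   [E ::= a]

S => S*F => F*F => E*F => a*F => a*F-E => a*E-E => a*a-E => a*a-a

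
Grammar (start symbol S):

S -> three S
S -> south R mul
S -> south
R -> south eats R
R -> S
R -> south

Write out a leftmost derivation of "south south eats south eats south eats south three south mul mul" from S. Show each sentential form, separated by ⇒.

S ⇒ south R mul   [S -> south R mul]
south R mul ⇒ south south eats R mul   [R -> south eats R]
south south eats R mul ⇒ south south eats south eats R mul   [R -> south eats R]
south south eats south eats R mul ⇒ south south eats south eats south eats R mul   [R -> south eats R]
south south eats south eats south eats R mul ⇒ south south eats south eats south eats S mul   [R -> S]
south south eats south eats south eats S mul ⇒ south south eats south eats south eats south R mul mul   [S -> south R mul]
south south eats south eats south eats south R mul mul ⇒ south south eats south eats south eats south S mul mul   [R -> S]
south south eats south eats south eats south S mul mul ⇒ south south eats south eats south eats south three S mul mul   [S -> three S]
south south eats south eats south eats south three S mul mul ⇒ south south eats south eats south eats south three south mul mul   [S -> south]

S ⇒ south R mul ⇒ south south eats R mul ⇒ south south eats south eats R mul ⇒ south south eats south eats south eats R mul ⇒ south south eats south eats south eats S mul ⇒ south south eats south eats south eats south R mul mul ⇒ south south eats south eats south eats south S mul mul ⇒ south south eats south eats south eats south three S mul mul ⇒ south south eats south eats south eats south three south mul mul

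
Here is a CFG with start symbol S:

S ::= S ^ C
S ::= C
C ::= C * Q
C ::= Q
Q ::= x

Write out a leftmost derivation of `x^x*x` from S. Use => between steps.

S=>S^C=>C^C=>Q^C=>x^C=>x^C*Q=>x^Q*Q=>x^x*Q=>x^x*x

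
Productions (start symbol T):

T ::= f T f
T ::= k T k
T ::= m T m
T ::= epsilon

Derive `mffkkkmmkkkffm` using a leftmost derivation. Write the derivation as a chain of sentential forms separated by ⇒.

T⇒mTm⇒mfTfm⇒mffTffm⇒mffkTkffm⇒mffkkTkkffm⇒mffkkkTkkkffm⇒mffkkkmTmkkkffm⇒mffkkkmmkkkffm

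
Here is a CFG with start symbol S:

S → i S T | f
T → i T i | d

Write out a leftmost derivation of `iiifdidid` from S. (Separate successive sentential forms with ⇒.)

S ⇒ iST ⇒ iiSTT ⇒ iiiSTTT ⇒ iiifTTT ⇒ iiifdTT ⇒ iiifdiTiT ⇒ iiifdidiT ⇒ iiifdidid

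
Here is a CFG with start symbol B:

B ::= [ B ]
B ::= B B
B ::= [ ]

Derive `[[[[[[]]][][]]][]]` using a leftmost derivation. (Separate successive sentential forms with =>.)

B => [B]   [B ::= [ B ]]
[B] => [BB]   [B ::= B B]
[BB] => [[B]B]   [B ::= [ B ]]
[[B]B] => [[[B]]B]   [B ::= [ B ]]
[[[B]]B] => [[[BB]]B]   [B ::= B B]
[[[BB]]B] => [[[BBB]]B]   [B ::= B B]
[[[BBB]]B] => [[[[B]BB]]B]   [B ::= [ B ]]
[[[[B]BB]]B] => [[[[[B]]BB]]B]   [B ::= [ B ]]
[[[[[B]]BB]]B] => [[[[[[]]]BB]]B]   [B ::= [ ]]
[[[[[[]]]BB]]B] => [[[[[[]]][]B]]B]   [B ::= [ ]]
[[[[[[]]][]B]]B] => [[[[[[]]][][]]]B]   [B ::= [ ]]
[[[[[[]]][][]]]B] => [[[[[[]]][][]]][]]   [B ::= [ ]]

B => [B] => [BB] => [[B]B] => [[[B]]B] => [[[BB]]B] => [[[BBB]]B] => [[[[B]BB]]B] => [[[[[B]]BB]]B] => [[[[[[]]]BB]]B] => [[[[[[]]][]B]]B] => [[[[[[]]][][]]]B] => [[[[[[]]][][]]][]]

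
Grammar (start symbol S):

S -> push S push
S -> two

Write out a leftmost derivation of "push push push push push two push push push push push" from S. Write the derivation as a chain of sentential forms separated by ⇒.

S ⇒ push S push ⇒ push push S push push ⇒ push push push S push push push ⇒ push push push push S push push push push ⇒ push push push push push S push push push push push ⇒ push push push push push two push push push push push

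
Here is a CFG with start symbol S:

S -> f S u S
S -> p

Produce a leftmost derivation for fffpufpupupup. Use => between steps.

S => fSuS => ffSuSuS => fffSuSuSuS => fffpuSuSuS => fffpufSuSuSuS => fffpufpuSuSuS => fffpufpupuSuS => fffpufpupupuS => fffpufpupupup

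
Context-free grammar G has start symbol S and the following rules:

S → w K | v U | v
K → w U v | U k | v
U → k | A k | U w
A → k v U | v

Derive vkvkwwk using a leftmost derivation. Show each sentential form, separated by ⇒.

S ⇒ vU   [S → v U]
vU ⇒ vAk   [U → A k]
vAk ⇒ vkvUk   [A → k v U]
vkvUk ⇒ vkvUwk   [U → U w]
vkvUwk ⇒ vkvUwwk   [U → U w]
vkvUwwk ⇒ vkvkwwk   [U → k]

S ⇒ vU ⇒ vAk ⇒ vkvUk ⇒ vkvUwk ⇒ vkvUwwk ⇒ vkvkwwk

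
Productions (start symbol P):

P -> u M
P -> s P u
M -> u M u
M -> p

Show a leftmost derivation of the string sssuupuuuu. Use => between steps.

P=>sPu=>ssPuu=>sssPuuu=>sssuMuuu=>sssuuMuuuu=>sssuupuuuu

P => sPu   [P -> s P u]
sPu => ssPuu   [P -> s P u]
ssPuu => sssPuuu   [P -> s P u]
sssPuuu => sssuMuuu   [P -> u M]
sssuMuuu => sssuuMuuuu   [M -> u M u]
sssuuMuuuu => sssuupuuuu   [M -> p]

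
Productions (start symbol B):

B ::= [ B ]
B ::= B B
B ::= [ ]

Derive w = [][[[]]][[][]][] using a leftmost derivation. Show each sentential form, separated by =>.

B => BB => []B => []BB => []BBB => [][B]BB => [][[B]]BB => [][[[]]]BB => [][[[]]][B]B => [][[[]]][BB]B => [][[[]]][[]B]B => [][[[]]][[][]]B => [][[[]]][[][]][]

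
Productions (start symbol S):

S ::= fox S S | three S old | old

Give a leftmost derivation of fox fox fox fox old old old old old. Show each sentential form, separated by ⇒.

S ⇒ fox S S ⇒ fox fox S S S ⇒ fox fox fox S S S S ⇒ fox fox fox fox S S S S S ⇒ fox fox fox fox old S S S S ⇒ fox fox fox fox old old S S S ⇒ fox fox fox fox old old old S S ⇒ fox fox fox fox old old old old S ⇒ fox fox fox fox old old old old old

S ⇒ fox S S   [S ::= fox S S]
fox S S ⇒ fox fox S S S   [S ::= fox S S]
fox fox S S S ⇒ fox fox fox S S S S   [S ::= fox S S]
fox fox fox S S S S ⇒ fox fox fox fox S S S S S   [S ::= fox S S]
fox fox fox fox S S S S S ⇒ fox fox fox fox old S S S S   [S ::= old]
fox fox fox fox old S S S S ⇒ fox fox fox fox old old S S S   [S ::= old]
fox fox fox fox old old S S S ⇒ fox fox fox fox old old old S S   [S ::= old]
fox fox fox fox old old old S S ⇒ fox fox fox fox old old old old S   [S ::= old]
fox fox fox fox old old old old S ⇒ fox fox fox fox old old old old old   [S ::= old]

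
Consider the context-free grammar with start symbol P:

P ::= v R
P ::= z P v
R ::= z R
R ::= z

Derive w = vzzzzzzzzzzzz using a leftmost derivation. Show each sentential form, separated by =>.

P => vR => vzR => vzzR => vzzzR => vzzzzR => vzzzzzR => vzzzzzzR => vzzzzzzzR => vzzzzzzzzR => vzzzzzzzzzR => vzzzzzzzzzzR => vzzzzzzzzzzzR => vzzzzzzzzzzzz

P => vR   [P ::= v R]
vR => vzR   [R ::= z R]
vzR => vzzR   [R ::= z R]
vzzR => vzzzR   [R ::= z R]
vzzzR => vzzzzR   [R ::= z R]
vzzzzR => vzzzzzR   [R ::= z R]
vzzzzzR => vzzzzzzR   [R ::= z R]
vzzzzzzR => vzzzzzzzR   [R ::= z R]
vzzzzzzzR => vzzzzzzzzR   [R ::= z R]
vzzzzzzzzR => vzzzzzzzzzR   [R ::= z R]
vzzzzzzzzzR => vzzzzzzzzzzR   [R ::= z R]
vzzzzzzzzzzR => vzzzzzzzzzzzR   [R ::= z R]
vzzzzzzzzzzzR => vzzzzzzzzzzzz   [R ::= z]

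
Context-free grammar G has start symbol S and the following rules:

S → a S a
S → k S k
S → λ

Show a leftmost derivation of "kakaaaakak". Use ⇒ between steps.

S ⇒ kSk ⇒ kaSak ⇒ kakSkak ⇒ kakaSakak ⇒ kakaaSaakak ⇒ kakaaaakak

S ⇒ kSk   [S → k S k]
kSk ⇒ kaSak   [S → a S a]
kaSak ⇒ kakSkak   [S → k S k]
kakSkak ⇒ kakaSakak   [S → a S a]
kakaSakak ⇒ kakaaSaakak   [S → a S a]
kakaaSaakak ⇒ kakaaaakak   [S → λ]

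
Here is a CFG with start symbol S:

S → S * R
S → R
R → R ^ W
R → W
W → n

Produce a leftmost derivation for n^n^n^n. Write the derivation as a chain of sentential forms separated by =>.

S => R => R^W => R^W^W => R^W^W^W => W^W^W^W => n^W^W^W => n^n^W^W => n^n^n^W => n^n^n^n

S => R   [S → R]
R => R^W   [R → R ^ W]
R^W => R^W^W   [R → R ^ W]
R^W^W => R^W^W^W   [R → R ^ W]
R^W^W^W => W^W^W^W   [R → W]
W^W^W^W => n^W^W^W   [W → n]
n^W^W^W => n^n^W^W   [W → n]
n^n^W^W => n^n^n^W   [W → n]
n^n^n^W => n^n^n^n   [W → n]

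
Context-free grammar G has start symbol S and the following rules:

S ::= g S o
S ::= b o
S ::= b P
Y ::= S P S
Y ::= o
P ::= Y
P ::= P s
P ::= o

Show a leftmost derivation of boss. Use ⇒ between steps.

S ⇒ bP ⇒ bPs ⇒ bPss ⇒ boss

S ⇒ bP   [S ::= b P]
bP ⇒ bPs   [P ::= P s]
bPs ⇒ bPss   [P ::= P s]
bPss ⇒ boss   [P ::= o]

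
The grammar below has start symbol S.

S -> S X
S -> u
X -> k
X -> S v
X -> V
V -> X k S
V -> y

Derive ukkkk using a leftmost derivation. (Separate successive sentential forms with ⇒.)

S ⇒ SX   [S -> S X]
SX ⇒ SXX   [S -> S X]
SXX ⇒ SXXX   [S -> S X]
SXXX ⇒ SXXXX   [S -> S X]
SXXXX ⇒ uXXXX   [S -> u]
uXXXX ⇒ ukXXX   [X -> k]
ukXXX ⇒ ukkXX   [X -> k]
ukkXX ⇒ ukkkX   [X -> k]
ukkkX ⇒ ukkkk   [X -> k]

S⇒SX⇒SXX⇒SXXX⇒SXXXX⇒uXXXX⇒ukXXX⇒ukkXX⇒ukkkX⇒ukkkk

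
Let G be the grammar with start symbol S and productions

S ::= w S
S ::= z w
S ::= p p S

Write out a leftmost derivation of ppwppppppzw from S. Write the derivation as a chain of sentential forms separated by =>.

S => ppS => ppwS => ppwppS => ppwppppS => ppwppppppS => ppwppppppzw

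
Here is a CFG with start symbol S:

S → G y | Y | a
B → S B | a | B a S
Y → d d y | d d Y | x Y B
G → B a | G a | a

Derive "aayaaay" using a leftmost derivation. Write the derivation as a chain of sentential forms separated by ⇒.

S ⇒ Gy ⇒ Gay ⇒ Baay ⇒ SBaay ⇒ aBaay ⇒ aSBaay ⇒ aGyBaay ⇒ aayBaay ⇒ aayaaay

S ⇒ Gy   [S → G y]
Gy ⇒ Gay   [G → G a]
Gay ⇒ Baay   [G → B a]
Baay ⇒ SBaay   [B → S B]
SBaay ⇒ aBaay   [S → a]
aBaay ⇒ aSBaay   [B → S B]
aSBaay ⇒ aGyBaay   [S → G y]
aGyBaay ⇒ aayBaay   [G → a]
aayBaay ⇒ aayaaay   [B → a]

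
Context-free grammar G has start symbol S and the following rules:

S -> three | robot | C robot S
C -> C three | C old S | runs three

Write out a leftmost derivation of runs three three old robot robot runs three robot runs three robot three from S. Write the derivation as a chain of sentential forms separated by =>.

S => C robot S   [S -> C robot S]
C robot S => C old S robot S   [C -> C old S]
C old S robot S => C three old S robot S   [C -> C three]
C three old S robot S => runs three three old S robot S   [C -> runs three]
runs three three old S robot S => runs three three old robot robot S   [S -> robot]
runs three three old robot robot S => runs three three old robot robot C robot S   [S -> C robot S]
runs three three old robot robot C robot S => runs three three old robot robot runs three robot S   [C -> runs three]
runs three three old robot robot runs three robot S => runs three three old robot robot runs three robot C robot S   [S -> C robot S]
runs three three old robot robot runs three robot C robot S => runs three three old robot robot runs three robot runs three robot S   [C -> runs three]
runs three three old robot robot runs three robot runs three robot S => runs three three old robot robot runs three robot runs three robot three   [S -> three]

S => C robot S => C old S robot S => C three old S robot S => runs three three old S robot S => runs three three old robot robot S => runs three three old robot robot C robot S => runs three three old robot robot runs three robot S => runs three three old robot robot runs three robot C robot S => runs three three old robot robot runs three robot runs three robot S => runs three three old robot robot runs three robot runs three robot three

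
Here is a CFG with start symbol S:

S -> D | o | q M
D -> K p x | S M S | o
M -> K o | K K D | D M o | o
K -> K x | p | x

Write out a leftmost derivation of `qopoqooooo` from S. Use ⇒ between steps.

S ⇒ D ⇒ SMS ⇒ qMMS ⇒ qoMS ⇒ qoKoS ⇒ qopoS ⇒ qopoqM ⇒ qopoqDMo ⇒ qopoqoMo ⇒ qopoqoDMoo ⇒ qopoqooMoo ⇒ qopoqooooo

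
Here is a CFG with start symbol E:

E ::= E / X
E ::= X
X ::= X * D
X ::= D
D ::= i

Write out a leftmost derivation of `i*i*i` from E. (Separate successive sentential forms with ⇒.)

E ⇒ X   [E ::= X]
X ⇒ X*D   [X ::= X * D]
X*D ⇒ X*D*D   [X ::= X * D]
X*D*D ⇒ D*D*D   [X ::= D]
D*D*D ⇒ i*D*D   [D ::= i]
i*D*D ⇒ i*i*D   [D ::= i]
i*i*D ⇒ i*i*i   [D ::= i]

E⇒X⇒X*D⇒X*D*D⇒D*D*D⇒i*D*D⇒i*i*D⇒i*i*i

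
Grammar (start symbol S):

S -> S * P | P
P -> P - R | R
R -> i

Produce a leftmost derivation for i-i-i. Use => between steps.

S => P => P-R => P-R-R => R-R-R => i-R-R => i-i-R => i-i-i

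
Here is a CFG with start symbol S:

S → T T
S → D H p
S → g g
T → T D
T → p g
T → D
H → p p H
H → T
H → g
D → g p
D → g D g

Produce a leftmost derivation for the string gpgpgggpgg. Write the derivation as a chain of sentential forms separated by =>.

S=>TT=>DT=>gpT=>gpTD=>gpDD=>gpgpD=>gpgpgDg=>gpgpggDgg=>gpgpgggpgg

S => TT   [S → T T]
TT => DT   [T → D]
DT => gpT   [D → g p]
gpT => gpTD   [T → T D]
gpTD => gpDD   [T → D]
gpDD => gpgpD   [D → g p]
gpgpD => gpgpgDg   [D → g D g]
gpgpgDg => gpgpggDgg   [D → g D g]
gpgpggDgg => gpgpgggpgg   [D → g p]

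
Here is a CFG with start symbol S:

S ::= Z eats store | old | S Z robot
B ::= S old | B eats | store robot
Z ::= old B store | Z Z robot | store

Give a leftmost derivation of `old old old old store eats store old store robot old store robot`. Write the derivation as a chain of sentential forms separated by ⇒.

S ⇒ S Z robot ⇒ old Z robot ⇒ old old B store robot ⇒ old old S old store robot ⇒ old old S Z robot old store robot ⇒ old old old Z robot old store robot ⇒ old old old old B store robot old store robot ⇒ old old old old S old store robot old store robot ⇒ old old old old Z eats store old store robot old store robot ⇒ old old old old store eats store old store robot old store robot

S ⇒ S Z robot   [S ::= S Z robot]
S Z robot ⇒ old Z robot   [S ::= old]
old Z robot ⇒ old old B store robot   [Z ::= old B store]
old old B store robot ⇒ old old S old store robot   [B ::= S old]
old old S old store robot ⇒ old old S Z robot old store robot   [S ::= S Z robot]
old old S Z robot old store robot ⇒ old old old Z robot old store robot   [S ::= old]
old old old Z robot old store robot ⇒ old old old old B store robot old store robot   [Z ::= old B store]
old old old old B store robot old store robot ⇒ old old old old S old store robot old store robot   [B ::= S old]
old old old old S old store robot old store robot ⇒ old old old old Z eats store old store robot old store robot   [S ::= Z eats store]
old old old old Z eats store old store robot old store robot ⇒ old old old old store eats store old store robot old store robot   [Z ::= store]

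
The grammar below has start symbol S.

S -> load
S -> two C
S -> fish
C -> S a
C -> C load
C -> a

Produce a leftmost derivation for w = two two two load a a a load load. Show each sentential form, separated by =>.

S => two C => two C load => two C load load => two S a load load => two two C a load load => two two S a a load load => two two two C a a load load => two two two S a a a load load => two two two load a a a load load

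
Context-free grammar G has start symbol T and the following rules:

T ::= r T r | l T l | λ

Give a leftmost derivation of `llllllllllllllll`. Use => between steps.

T=>lTl=>llTll=>lllTlll=>llllTllll=>lllllTlllll=>llllllTllllll=>lllllllTlllllll=>llllllllTllllllll=>llllllllllllllll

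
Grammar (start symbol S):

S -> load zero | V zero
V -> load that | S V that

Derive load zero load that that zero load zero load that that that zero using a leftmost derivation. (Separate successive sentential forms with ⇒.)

S ⇒ V zero   [S -> V zero]
V zero ⇒ S V that zero   [V -> S V that]
S V that zero ⇒ V zero V that zero   [S -> V zero]
V zero V that zero ⇒ S V that zero V that zero   [V -> S V that]
S V that zero V that zero ⇒ load zero V that zero V that zero   [S -> load zero]
load zero V that zero V that zero ⇒ load zero load that that zero V that zero   [V -> load that]
load zero load that that zero V that zero ⇒ load zero load that that zero S V that that zero   [V -> S V that]
load zero load that that zero S V that that zero ⇒ load zero load that that zero load zero V that that zero   [S -> load zero]
load zero load that that zero load zero V that that zero ⇒ load zero load that that zero load zero load that that that zero   [V -> load that]

S ⇒ V zero ⇒ S V that zero ⇒ V zero V that zero ⇒ S V that zero V that zero ⇒ load zero V that zero V that zero ⇒ load zero load that that zero V that zero ⇒ load zero load that that zero S V that that zero ⇒ load zero load that that zero load zero V that that zero ⇒ load zero load that that zero load zero load that that that zero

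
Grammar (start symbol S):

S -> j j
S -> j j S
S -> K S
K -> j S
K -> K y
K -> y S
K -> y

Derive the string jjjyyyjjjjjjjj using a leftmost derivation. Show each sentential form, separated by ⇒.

S ⇒ jjS   [S -> j j S]
jjS ⇒ jjKS   [S -> K S]
jjKS ⇒ jjjSS   [K -> j S]
jjjSS ⇒ jjjKSS   [S -> K S]
jjjKSS ⇒ jjjKySS   [K -> K y]
jjjKySS ⇒ jjjyySS   [K -> y]
jjjyySS ⇒ jjjyyKSS   [S -> K S]
jjjyyKSS ⇒ jjjyyySSS   [K -> y S]
jjjyyySSS ⇒ jjjyyyjjSSS   [S -> j j S]
jjjyyyjjSSS ⇒ jjjyyyjjjjSS   [S -> j j]
jjjyyyjjjjSS ⇒ jjjyyyjjjjjjS   [S -> j j]
jjjyyyjjjjjjS ⇒ jjjyyyjjjjjjjj   [S -> j j]

S⇒jjS⇒jjKS⇒jjjSS⇒jjjKSS⇒jjjKySS⇒jjjyySS⇒jjjyyKSS⇒jjjyyySSS⇒jjjyyyjjSSS⇒jjjyyyjjjjSS⇒jjjyyyjjjjjjS⇒jjjyyyjjjjjjjj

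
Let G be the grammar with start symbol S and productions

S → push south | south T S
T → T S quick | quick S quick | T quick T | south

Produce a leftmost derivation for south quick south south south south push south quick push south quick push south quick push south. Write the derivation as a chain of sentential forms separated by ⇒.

S ⇒ south T S ⇒ south T S quick S ⇒ south T S quick S quick S ⇒ south quick S quick S quick S quick S ⇒ south quick south T S quick S quick S quick S ⇒ south quick south south S quick S quick S quick S ⇒ south quick south south south T S quick S quick S quick S ⇒ south quick south south south south S quick S quick S quick S ⇒ south quick south south south south push south quick S quick S quick S ⇒ south quick south south south south push south quick push south quick S quick S ⇒ south quick south south south south push south quick push south quick push south quick S ⇒ south quick south south south south push south quick push south quick push south quick push south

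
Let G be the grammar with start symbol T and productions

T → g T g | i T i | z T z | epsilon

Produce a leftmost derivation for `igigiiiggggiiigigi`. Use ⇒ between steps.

T ⇒ iTi   [T → i T i]
iTi ⇒ igTgi   [T → g T g]
igTgi ⇒ igiTigi   [T → i T i]
igiTigi ⇒ igigTgigi   [T → g T g]
igigTgigi ⇒ igigiTigigi   [T → i T i]
igigiTigigi ⇒ igigiiTiigigi   [T → i T i]
igigiiTiigigi ⇒ igigiiiTiiigigi   [T → i T i]
igigiiiTiiigigi ⇒ igigiiigTgiiigigi   [T → g T g]
igigiiigTgiiigigi ⇒ igigiiiggTggiiigigi   [T → g T g]
igigiiiggTggiiigigi ⇒ igigiiiggggiiigigi   [T → epsilon]

T ⇒ iTi ⇒ igTgi ⇒ igiTigi ⇒ igigTgigi ⇒ igigiTigigi ⇒ igigiiTiigigi ⇒ igigiiiTiiigigi ⇒ igigiiigTgiiigigi ⇒ igigiiiggTggiiigigi ⇒ igigiiiggggiiigigi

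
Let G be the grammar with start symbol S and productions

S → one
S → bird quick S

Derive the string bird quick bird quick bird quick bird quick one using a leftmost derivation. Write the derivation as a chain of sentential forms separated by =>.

S => bird quick S => bird quick bird quick S => bird quick bird quick bird quick S => bird quick bird quick bird quick bird quick S => bird quick bird quick bird quick bird quick one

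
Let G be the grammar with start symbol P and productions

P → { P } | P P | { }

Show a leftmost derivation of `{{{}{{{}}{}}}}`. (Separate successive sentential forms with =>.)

P => {P} => {{P}} => {{PP}} => {{{}P}} => {{{}{P}}} => {{{}{PP}}} => {{{}{{P}P}}} => {{{}{{{}}P}}} => {{{}{{{}}{}}}}

P => {P}   [P → { P }]
{P} => {{P}}   [P → { P }]
{{P}} => {{PP}}   [P → P P]
{{PP}} => {{{}P}}   [P → { }]
{{{}P}} => {{{}{P}}}   [P → { P }]
{{{}{P}}} => {{{}{PP}}}   [P → P P]
{{{}{PP}}} => {{{}{{P}P}}}   [P → { P }]
{{{}{{P}P}}} => {{{}{{{}}P}}}   [P → { }]
{{{}{{{}}P}}} => {{{}{{{}}{}}}}   [P → { }]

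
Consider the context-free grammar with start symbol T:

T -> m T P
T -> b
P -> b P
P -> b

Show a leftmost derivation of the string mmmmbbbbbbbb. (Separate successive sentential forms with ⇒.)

T⇒mTP⇒mmTPP⇒mmmTPPP⇒mmmmTPPPP⇒mmmmbPPPP⇒mmmmbbPPPP⇒mmmmbbbPPP⇒mmmmbbbbPPP⇒mmmmbbbbbPPP⇒mmmmbbbbbbPP⇒mmmmbbbbbbbP⇒mmmmbbbbbbbb

T ⇒ mTP   [T -> m T P]
mTP ⇒ mmTPP   [T -> m T P]
mmTPP ⇒ mmmTPPP   [T -> m T P]
mmmTPPP ⇒ mmmmTPPPP   [T -> m T P]
mmmmTPPPP ⇒ mmmmbPPPP   [T -> b]
mmmmbPPPP ⇒ mmmmbbPPPP   [P -> b P]
mmmmbbPPPP ⇒ mmmmbbbPPP   [P -> b]
mmmmbbbPPP ⇒ mmmmbbbbPPP   [P -> b P]
mmmmbbbbPPP ⇒ mmmmbbbbbPPP   [P -> b P]
mmmmbbbbbPPP ⇒ mmmmbbbbbbPP   [P -> b]
mmmmbbbbbbPP ⇒ mmmmbbbbbbbP   [P -> b]
mmmmbbbbbbbP ⇒ mmmmbbbbbbbb   [P -> b]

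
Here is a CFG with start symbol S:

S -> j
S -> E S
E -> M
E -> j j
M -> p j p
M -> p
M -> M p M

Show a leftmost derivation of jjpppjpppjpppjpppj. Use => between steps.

S=>ES=>jjS=>jjES=>jjMS=>jjMpMS=>jjMpMpMS=>jjppMpMS=>jjppMpMpMS=>jjppMpMpMpMS=>jjpppjppMpMpMS=>jjpppjpppjppMpMS=>jjpppjpppjpppjppMS=>jjpppjpppjpppjpppS=>jjpppjpppjpppjpppj

S => ES   [S -> E S]
ES => jjS   [E -> j j]
jjS => jjES   [S -> E S]
jjES => jjMS   [E -> M]
jjMS => jjMpMS   [M -> M p M]
jjMpMS => jjMpMpMS   [M -> M p M]
jjMpMpMS => jjppMpMS   [M -> p]
jjppMpMS => jjppMpMpMS   [M -> M p M]
jjppMpMpMS => jjppMpMpMpMS   [M -> M p M]
jjppMpMpMpMS => jjpppjppMpMpMS   [M -> p j p]
jjpppjppMpMpMS => jjpppjpppjppMpMS   [M -> p j p]
jjpppjpppjppMpMS => jjpppjpppjpppjppMS   [M -> p j p]
jjpppjpppjpppjppMS => jjpppjpppjpppjpppS   [M -> p]
jjpppjpppjpppjpppS => jjpppjpppjpppjpppj   [S -> j]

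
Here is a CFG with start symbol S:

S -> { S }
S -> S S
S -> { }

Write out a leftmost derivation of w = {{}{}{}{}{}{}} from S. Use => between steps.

S => {S}   [S -> { S }]
{S} => {SS}   [S -> S S]
{SS} => {{}S}   [S -> { }]
{{}S} => {{}SS}   [S -> S S]
{{}SS} => {{}SSS}   [S -> S S]
{{}SSS} => {{}SSSS}   [S -> S S]
{{}SSSS} => {{}{}SSS}   [S -> { }]
{{}{}SSS} => {{}{}SSSS}   [S -> S S]
{{}{}SSSS} => {{}{}{}SSS}   [S -> { }]
{{}{}{}SSS} => {{}{}{}{}SS}   [S -> { }]
{{}{}{}{}SS} => {{}{}{}{}{}S}   [S -> { }]
{{}{}{}{}{}S} => {{}{}{}{}{}{}}   [S -> { }]

S=>{S}=>{SS}=>{{}S}=>{{}SS}=>{{}SSS}=>{{}SSSS}=>{{}{}SSS}=>{{}{}SSSS}=>{{}{}{}SSS}=>{{}{}{}{}SS}=>{{}{}{}{}{}S}=>{{}{}{}{}{}{}}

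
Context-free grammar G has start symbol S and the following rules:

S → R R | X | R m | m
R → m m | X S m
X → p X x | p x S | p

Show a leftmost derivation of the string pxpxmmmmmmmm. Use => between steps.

S => RR => XSmR => pxSSmR => pxRmSmR => pxXSmmSmR => pxpxSSmmSmR => pxpxmSmmSmR => pxpxmmmmSmR => pxpxmmmmmmR => pxpxmmmmmmmm

S => RR   [S → R R]
RR => XSmR   [R → X S m]
XSmR => pxSSmR   [X → p x S]
pxSSmR => pxRmSmR   [S → R m]
pxRmSmR => pxXSmmSmR   [R → X S m]
pxXSmmSmR => pxpxSSmmSmR   [X → p x S]
pxpxSSmmSmR => pxpxmSmmSmR   [S → m]
pxpxmSmmSmR => pxpxmmmmSmR   [S → m]
pxpxmmmmSmR => pxpxmmmmmmR   [S → m]
pxpxmmmmmmR => pxpxmmmmmmmm   [R → m m]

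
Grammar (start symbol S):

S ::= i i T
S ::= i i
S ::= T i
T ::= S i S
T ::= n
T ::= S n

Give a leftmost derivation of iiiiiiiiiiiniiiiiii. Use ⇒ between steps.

S ⇒ iiT   [S ::= i i T]
iiT ⇒ iiSiS   [T ::= S i S]
iiSiS ⇒ iiTiiS   [S ::= T i]
iiTiiS ⇒ iiSiSiiS   [T ::= S i S]
iiSiSiiS ⇒ iiiiTiSiiS   [S ::= i i T]
iiiiTiSiiS ⇒ iiiiSniSiiS   [T ::= S n]
iiiiSniSiiS ⇒ iiiiiiTniSiiS   [S ::= i i T]
iiiiiiTniSiiS ⇒ iiiiiiSiSniSiiS   [T ::= S i S]
iiiiiiSiSniSiiS ⇒ iiiiiiiiiSniSiiS   [S ::= i i]
iiiiiiiiiSniSiiS ⇒ iiiiiiiiiiiniSiiS   [S ::= i i]
iiiiiiiiiiiniSiiS ⇒ iiiiiiiiiiiniiiiiS   [S ::= i i]
iiiiiiiiiiiniiiiiS ⇒ iiiiiiiiiiiniiiiiii   [S ::= i i]

S ⇒ iiT ⇒ iiSiS ⇒ iiTiiS ⇒ iiSiSiiS ⇒ iiiiTiSiiS ⇒ iiiiSniSiiS ⇒ iiiiiiTniSiiS ⇒ iiiiiiSiSniSiiS ⇒ iiiiiiiiiSniSiiS ⇒ iiiiiiiiiiiniSiiS ⇒ iiiiiiiiiiiniiiiiS ⇒ iiiiiiiiiiiniiiiiii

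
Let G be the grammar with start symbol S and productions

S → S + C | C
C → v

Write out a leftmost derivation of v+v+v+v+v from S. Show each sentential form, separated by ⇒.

S ⇒ S+C   [S → S + C]
S+C ⇒ S+C+C   [S → S + C]
S+C+C ⇒ S+C+C+C   [S → S + C]
S+C+C+C ⇒ S+C+C+C+C   [S → S + C]
S+C+C+C+C ⇒ C+C+C+C+C   [S → C]
C+C+C+C+C ⇒ v+C+C+C+C   [C → v]
v+C+C+C+C ⇒ v+v+C+C+C   [C → v]
v+v+C+C+C ⇒ v+v+v+C+C   [C → v]
v+v+v+C+C ⇒ v+v+v+v+C   [C → v]
v+v+v+v+C ⇒ v+v+v+v+v   [C → v]

S⇒S+C⇒S+C+C⇒S+C+C+C⇒S+C+C+C+C⇒C+C+C+C+C⇒v+C+C+C+C⇒v+v+C+C+C⇒v+v+v+C+C⇒v+v+v+v+C⇒v+v+v+v+v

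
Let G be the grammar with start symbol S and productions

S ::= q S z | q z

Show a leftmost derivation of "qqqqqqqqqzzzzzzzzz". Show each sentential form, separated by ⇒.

S ⇒ qSz ⇒ qqSzz ⇒ qqqSzzz ⇒ qqqqSzzzz ⇒ qqqqqSzzzzz ⇒ qqqqqqSzzzzzz ⇒ qqqqqqqSzzzzzzz ⇒ qqqqqqqqSzzzzzzzz ⇒ qqqqqqqqqzzzzzzzzz

S ⇒ qSz   [S ::= q S z]
qSz ⇒ qqSzz   [S ::= q S z]
qqSzz ⇒ qqqSzzz   [S ::= q S z]
qqqSzzz ⇒ qqqqSzzzz   [S ::= q S z]
qqqqSzzzz ⇒ qqqqqSzzzzz   [S ::= q S z]
qqqqqSzzzzz ⇒ qqqqqqSzzzzzz   [S ::= q S z]
qqqqqqSzzzzzz ⇒ qqqqqqqSzzzzzzz   [S ::= q S z]
qqqqqqqSzzzzzzz ⇒ qqqqqqqqSzzzzzzzz   [S ::= q S z]
qqqqqqqqSzzzzzzzz ⇒ qqqqqqqqqzzzzzzzzz   [S ::= q z]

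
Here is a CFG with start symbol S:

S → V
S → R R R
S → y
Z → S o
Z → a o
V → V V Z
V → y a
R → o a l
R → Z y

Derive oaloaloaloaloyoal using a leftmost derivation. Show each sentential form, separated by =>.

S => RRR   [S → R R R]
RRR => oalRR   [R → o a l]
oalRR => oalZyR   [R → Z y]
oalZyR => oalSoyR   [Z → S o]
oalSoyR => oalRRRoyR   [S → R R R]
oalRRRoyR => oaloalRRoyR   [R → o a l]
oaloalRRoyR => oaloaloalRoyR   [R → o a l]
oaloaloalRoyR => oaloaloaloaloyR   [R → o a l]
oaloaloaloaloyR => oaloaloaloaloyoal   [R → o a l]

S => RRR => oalRR => oalZyR => oalSoyR => oalRRRoyR => oaloalRRoyR => oaloaloalRoyR => oaloaloaloaloyR => oaloaloaloaloyoal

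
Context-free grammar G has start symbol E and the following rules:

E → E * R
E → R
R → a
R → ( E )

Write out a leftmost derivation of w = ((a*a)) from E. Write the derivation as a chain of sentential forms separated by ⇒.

E⇒R⇒(E)⇒(R)⇒((E))⇒((E*R))⇒((R*R))⇒((a*R))⇒((a*a))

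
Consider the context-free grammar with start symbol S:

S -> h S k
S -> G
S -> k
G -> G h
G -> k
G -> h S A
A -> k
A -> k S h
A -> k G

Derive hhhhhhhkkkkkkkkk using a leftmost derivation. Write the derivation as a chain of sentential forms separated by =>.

S => hSk => hhSkk => hhGkk => hhhSAkk => hhhhSkAkk => hhhhhSkkAkk => hhhhhhSkkkAkk => hhhhhhhSkkkkAkk => hhhhhhhGkkkkAkk => hhhhhhhkkkkkAkk => hhhhhhhkkkkkkGkk => hhhhhhhkkkkkkkkk

S => hSk   [S -> h S k]
hSk => hhSkk   [S -> h S k]
hhSkk => hhGkk   [S -> G]
hhGkk => hhhSAkk   [G -> h S A]
hhhSAkk => hhhhSkAkk   [S -> h S k]
hhhhSkAkk => hhhhhSkkAkk   [S -> h S k]
hhhhhSkkAkk => hhhhhhSkkkAkk   [S -> h S k]
hhhhhhSkkkAkk => hhhhhhhSkkkkAkk   [S -> h S k]
hhhhhhhSkkkkAkk => hhhhhhhGkkkkAkk   [S -> G]
hhhhhhhGkkkkAkk => hhhhhhhkkkkkAkk   [G -> k]
hhhhhhhkkkkkAkk => hhhhhhhkkkkkkGkk   [A -> k G]
hhhhhhhkkkkkkGkk => hhhhhhhkkkkkkkkk   [G -> k]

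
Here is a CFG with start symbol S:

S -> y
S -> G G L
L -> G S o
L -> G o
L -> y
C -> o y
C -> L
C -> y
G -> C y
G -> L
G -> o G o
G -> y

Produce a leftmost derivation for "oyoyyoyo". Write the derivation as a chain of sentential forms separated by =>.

S => GGL   [S -> G G L]
GGL => oGoGL   [G -> o G o]
oGoGL => oyoGL   [G -> y]
oyoGL => oyoLL   [G -> L]
oyoLL => oyoGSoL   [L -> G S o]
oyoGSoL => oyoySoL   [G -> y]
oyoySoL => oyoyyoL   [S -> y]
oyoyyoL => oyoyyoGo   [L -> G o]
oyoyyoGo => oyoyyoLo   [G -> L]
oyoyyoLo => oyoyyoyo   [L -> y]

S=>GGL=>oGoGL=>oyoGL=>oyoLL=>oyoGSoL=>oyoySoL=>oyoyyoL=>oyoyyoGo=>oyoyyoLo=>oyoyyoyo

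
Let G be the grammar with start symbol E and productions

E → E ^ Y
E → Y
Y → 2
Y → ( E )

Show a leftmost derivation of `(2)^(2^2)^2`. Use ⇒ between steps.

E ⇒ E^Y ⇒ E^Y^Y ⇒ Y^Y^Y ⇒ (E)^Y^Y ⇒ (Y)^Y^Y ⇒ (2)^Y^Y ⇒ (2)^(E)^Y ⇒ (2)^(E^Y)^Y ⇒ (2)^(Y^Y)^Y ⇒ (2)^(2^Y)^Y ⇒ (2)^(2^2)^Y ⇒ (2)^(2^2)^2

E ⇒ E^Y   [E → E ^ Y]
E^Y ⇒ E^Y^Y   [E → E ^ Y]
E^Y^Y ⇒ Y^Y^Y   [E → Y]
Y^Y^Y ⇒ (E)^Y^Y   [Y → ( E )]
(E)^Y^Y ⇒ (Y)^Y^Y   [E → Y]
(Y)^Y^Y ⇒ (2)^Y^Y   [Y → 2]
(2)^Y^Y ⇒ (2)^(E)^Y   [Y → ( E )]
(2)^(E)^Y ⇒ (2)^(E^Y)^Y   [E → E ^ Y]
(2)^(E^Y)^Y ⇒ (2)^(Y^Y)^Y   [E → Y]
(2)^(Y^Y)^Y ⇒ (2)^(2^Y)^Y   [Y → 2]
(2)^(2^Y)^Y ⇒ (2)^(2^2)^Y   [Y → 2]
(2)^(2^2)^Y ⇒ (2)^(2^2)^2   [Y → 2]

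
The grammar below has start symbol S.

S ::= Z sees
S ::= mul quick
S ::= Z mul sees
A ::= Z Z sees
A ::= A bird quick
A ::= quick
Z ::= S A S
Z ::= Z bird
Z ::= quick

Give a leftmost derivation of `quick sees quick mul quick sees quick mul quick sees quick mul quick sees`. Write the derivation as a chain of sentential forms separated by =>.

S => Z sees => S A S sees => Z sees A S sees => S A S sees A S sees => Z sees A S sees A S sees => S A S sees A S sees A S sees => Z sees A S sees A S sees A S sees => quick sees A S sees A S sees A S sees => quick sees quick S sees A S sees A S sees => quick sees quick mul quick sees A S sees A S sees => quick sees quick mul quick sees quick S sees A S sees => quick sees quick mul quick sees quick mul quick sees A S sees => quick sees quick mul quick sees quick mul quick sees quick S sees => quick sees quick mul quick sees quick mul quick sees quick mul quick sees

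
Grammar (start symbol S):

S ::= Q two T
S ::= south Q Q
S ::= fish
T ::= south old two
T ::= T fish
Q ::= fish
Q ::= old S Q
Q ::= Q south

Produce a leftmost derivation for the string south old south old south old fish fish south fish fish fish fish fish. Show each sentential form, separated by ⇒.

S ⇒ south Q Q ⇒ south old S Q Q ⇒ south old south Q Q Q Q ⇒ south old south old S Q Q Q Q ⇒ south old south old south Q Q Q Q Q Q ⇒ south old south old south Q south Q Q Q Q Q ⇒ south old south old south old S Q south Q Q Q Q Q ⇒ south old south old south old fish Q south Q Q Q Q Q ⇒ south old south old south old fish fish south Q Q Q Q Q ⇒ south old south old south old fish fish south fish Q Q Q Q ⇒ south old south old south old fish fish south fish fish Q Q Q ⇒ south old south old south old fish fish south fish fish fish Q Q ⇒ south old south old south old fish fish south fish fish fish fish Q ⇒ south old south old south old fish fish south fish fish fish fish fish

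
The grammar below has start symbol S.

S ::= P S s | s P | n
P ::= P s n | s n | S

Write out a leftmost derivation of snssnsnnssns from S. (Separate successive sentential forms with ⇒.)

S ⇒ PSs   [S ::= P S s]
PSs ⇒ SSs   [P ::= S]
SSs ⇒ PSsSs   [S ::= P S s]
PSsSs ⇒ snSsSs   [P ::= s n]
snSsSs ⇒ snPSssSs   [S ::= P S s]
snPSssSs ⇒ snPsnSssSs   [P ::= P s n]
snPsnSssSs ⇒ snSsnSssSs   [P ::= S]
snSsnSssSs ⇒ snsPsnSssSs   [S ::= s P]
snsPsnSssSs ⇒ snssnsnSssSs   [P ::= s n]
snssnsnSssSs ⇒ snssnsnnssSs   [S ::= n]
snssnsnnssSs ⇒ snssnsnnssns   [S ::= n]

S ⇒ PSs ⇒ SSs ⇒ PSsSs ⇒ snSsSs ⇒ snPSssSs ⇒ snPsnSssSs ⇒ snSsnSssSs ⇒ snsPsnSssSs ⇒ snssnsnSssSs ⇒ snssnsnnssSs ⇒ snssnsnnssns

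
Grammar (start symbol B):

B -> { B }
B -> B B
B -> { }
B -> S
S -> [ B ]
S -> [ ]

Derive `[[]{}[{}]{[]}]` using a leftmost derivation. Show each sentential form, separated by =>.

B => S => [B] => [BB] => [SB] => [[]B] => [[]BB] => [[]{}B] => [[]{}BB] => [[]{}SB] => [[]{}[B]B] => [[]{}[{}]B] => [[]{}[{}]{B}] => [[]{}[{}]{S}] => [[]{}[{}]{[]}]

B => S   [B -> S]
S => [B]   [S -> [ B ]]
[B] => [BB]   [B -> B B]
[BB] => [SB]   [B -> S]
[SB] => [[]B]   [S -> [ ]]
[[]B] => [[]BB]   [B -> B B]
[[]BB] => [[]{}B]   [B -> { }]
[[]{}B] => [[]{}BB]   [B -> B B]
[[]{}BB] => [[]{}SB]   [B -> S]
[[]{}SB] => [[]{}[B]B]   [S -> [ B ]]
[[]{}[B]B] => [[]{}[{}]B]   [B -> { }]
[[]{}[{}]B] => [[]{}[{}]{B}]   [B -> { B }]
[[]{}[{}]{B}] => [[]{}[{}]{S}]   [B -> S]
[[]{}[{}]{S}] => [[]{}[{}]{[]}]   [S -> [ ]]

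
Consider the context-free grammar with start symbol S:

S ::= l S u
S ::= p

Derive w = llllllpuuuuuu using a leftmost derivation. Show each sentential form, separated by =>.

S => lSu   [S ::= l S u]
lSu => llSuu   [S ::= l S u]
llSuu => lllSuuu   [S ::= l S u]
lllSuuu => llllSuuuu   [S ::= l S u]
llllSuuuu => lllllSuuuuu   [S ::= l S u]
lllllSuuuuu => llllllSuuuuuu   [S ::= l S u]
llllllSuuuuuu => llllllpuuuuuu   [S ::= p]

S => lSu => llSuu => lllSuuu => llllSuuuu => lllllSuuuuu => llllllSuuuuuu => llllllpuuuuuu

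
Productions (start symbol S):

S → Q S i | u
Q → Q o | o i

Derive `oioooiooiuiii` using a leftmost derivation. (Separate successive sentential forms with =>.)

S => QSi => QoSi => QooSi => oiooSi => oiooQSii => oiooQoSii => oioooioSii => oioooioQSiii => oioooiooiSiii => oioooiooiuiii

S => QSi   [S → Q S i]
QSi => QoSi   [Q → Q o]
QoSi => QooSi   [Q → Q o]
QooSi => oiooSi   [Q → o i]
oiooSi => oiooQSii   [S → Q S i]
oiooQSii => oiooQoSii   [Q → Q o]
oiooQoSii => oioooioSii   [Q → o i]
oioooioSii => oioooioQSiii   [S → Q S i]
oioooioQSiii => oioooiooiSiii   [Q → o i]
oioooiooiSiii => oioooiooiuiii   [S → u]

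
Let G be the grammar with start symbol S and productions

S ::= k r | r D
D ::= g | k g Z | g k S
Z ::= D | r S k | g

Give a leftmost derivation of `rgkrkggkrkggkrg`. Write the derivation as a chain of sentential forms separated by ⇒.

S⇒rD⇒rgkS⇒rgkrD⇒rgkrkgZ⇒rgkrkgD⇒rgkrkggkS⇒rgkrkggkrD⇒rgkrkggkrkgZ⇒rgkrkggkrkgD⇒rgkrkggkrkggkS⇒rgkrkggkrkggkrD⇒rgkrkggkrkggkrg

S ⇒ rD   [S ::= r D]
rD ⇒ rgkS   [D ::= g k S]
rgkS ⇒ rgkrD   [S ::= r D]
rgkrD ⇒ rgkrkgZ   [D ::= k g Z]
rgkrkgZ ⇒ rgkrkgD   [Z ::= D]
rgkrkgD ⇒ rgkrkggkS   [D ::= g k S]
rgkrkggkS ⇒ rgkrkggkrD   [S ::= r D]
rgkrkggkrD ⇒ rgkrkggkrkgZ   [D ::= k g Z]
rgkrkggkrkgZ ⇒ rgkrkggkrkgD   [Z ::= D]
rgkrkggkrkgD ⇒ rgkrkggkrkggkS   [D ::= g k S]
rgkrkggkrkggkS ⇒ rgkrkggkrkggkrD   [S ::= r D]
rgkrkggkrkggkrD ⇒ rgkrkggkrkggkrg   [D ::= g]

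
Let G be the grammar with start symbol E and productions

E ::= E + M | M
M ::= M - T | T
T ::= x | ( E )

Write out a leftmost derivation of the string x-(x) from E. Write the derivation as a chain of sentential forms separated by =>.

E => M => M-T => T-T => x-T => x-(E) => x-(M) => x-(T) => x-(x)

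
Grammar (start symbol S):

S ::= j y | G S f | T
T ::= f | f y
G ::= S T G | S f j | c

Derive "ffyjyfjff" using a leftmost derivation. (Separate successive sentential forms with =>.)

S => GSf => STGSf => TTGSf => fTGSf => ffyGSf => ffySfjSf => ffyjyfjSf => ffyjyfjTf => ffyjyfjff

S => GSf   [S ::= G S f]
GSf => STGSf   [G ::= S T G]
STGSf => TTGSf   [S ::= T]
TTGSf => fTGSf   [T ::= f]
fTGSf => ffyGSf   [T ::= f y]
ffyGSf => ffySfjSf   [G ::= S f j]
ffySfjSf => ffyjyfjSf   [S ::= j y]
ffyjyfjSf => ffyjyfjTf   [S ::= T]
ffyjyfjTf => ffyjyfjff   [T ::= f]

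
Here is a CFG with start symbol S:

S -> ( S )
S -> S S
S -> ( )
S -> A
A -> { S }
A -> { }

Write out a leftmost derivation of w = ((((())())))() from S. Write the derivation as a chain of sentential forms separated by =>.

S => SS   [S -> S S]
SS => (S)S   [S -> ( S )]
(S)S => ((S))S   [S -> ( S )]
((S))S => (((S)))S   [S -> ( S )]
(((S)))S => (((SS)))S   [S -> S S]
(((SS)))S => ((((S)S)))S   [S -> ( S )]
((((S)S)))S => ((((())S)))S   [S -> ( )]
((((())S)))S => ((((())())))S   [S -> ( )]
((((())())))S => ((((())())))()   [S -> ( )]

S => SS => (S)S => ((S))S => (((S)))S => (((SS)))S => ((((S)S)))S => ((((())S)))S => ((((())())))S => ((((())())))()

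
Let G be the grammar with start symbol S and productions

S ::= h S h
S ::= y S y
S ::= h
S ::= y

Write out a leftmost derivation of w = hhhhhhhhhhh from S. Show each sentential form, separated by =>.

S => hSh   [S ::= h S h]
hSh => hhShh   [S ::= h S h]
hhShh => hhhShhh   [S ::= h S h]
hhhShhh => hhhhShhhh   [S ::= h S h]
hhhhShhhh => hhhhhShhhhh   [S ::= h S h]
hhhhhShhhhh => hhhhhhhhhhh   [S ::= h]

S => hSh => hhShh => hhhShhh => hhhhShhhh => hhhhhShhhhh => hhhhhhhhhhh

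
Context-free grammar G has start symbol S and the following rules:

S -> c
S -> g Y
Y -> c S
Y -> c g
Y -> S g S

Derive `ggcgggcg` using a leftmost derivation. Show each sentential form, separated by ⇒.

S ⇒ gY ⇒ gSgS ⇒ ggYgS ⇒ ggcggS ⇒ ggcgggY ⇒ ggcgggcg

S ⇒ gY   [S -> g Y]
gY ⇒ gSgS   [Y -> S g S]
gSgS ⇒ ggYgS   [S -> g Y]
ggYgS ⇒ ggcggS   [Y -> c g]
ggcggS ⇒ ggcgggY   [S -> g Y]
ggcgggY ⇒ ggcgggcg   [Y -> c g]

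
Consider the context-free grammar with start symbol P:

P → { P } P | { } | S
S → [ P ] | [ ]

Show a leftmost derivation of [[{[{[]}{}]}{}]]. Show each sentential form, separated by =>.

P => S => [P] => [S] => [[P]] => [[{P}P]] => [[{S}P]] => [[{[P]}P]] => [[{[{P}P]}P]] => [[{[{S}P]}P]] => [[{[{[]}P]}P]] => [[{[{[]}{}]}P]] => [[{[{[]}{}]}{}]]

P => S   [P → S]
S => [P]   [S → [ P ]]
[P] => [S]   [P → S]
[S] => [[P]]   [S → [ P ]]
[[P]] => [[{P}P]]   [P → { P } P]
[[{P}P]] => [[{S}P]]   [P → S]
[[{S}P]] => [[{[P]}P]]   [S → [ P ]]
[[{[P]}P]] => [[{[{P}P]}P]]   [P → { P } P]
[[{[{P}P]}P]] => [[{[{S}P]}P]]   [P → S]
[[{[{S}P]}P]] => [[{[{[]}P]}P]]   [S → [ ]]
[[{[{[]}P]}P]] => [[{[{[]}{}]}P]]   [P → { }]
[[{[{[]}{}]}P]] => [[{[{[]}{}]}{}]]   [P → { }]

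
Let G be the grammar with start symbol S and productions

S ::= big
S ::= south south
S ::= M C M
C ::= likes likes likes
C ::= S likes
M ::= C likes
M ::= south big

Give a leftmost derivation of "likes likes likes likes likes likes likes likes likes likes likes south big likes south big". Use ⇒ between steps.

S ⇒ M C M   [S ::= M C M]
M C M ⇒ C likes C M   [M ::= C likes]
C likes C M ⇒ likes likes likes likes C M   [C ::= likes likes likes]
likes likes likes likes C M ⇒ likes likes likes likes S likes M   [C ::= S likes]
likes likes likes likes S likes M ⇒ likes likes likes likes M C M likes M   [S ::= M C M]
likes likes likes likes M C M likes M ⇒ likes likes likes likes C likes C M likes M   [M ::= C likes]
likes likes likes likes C likes C M likes M ⇒ likes likes likes likes likes likes likes likes C M likes M   [C ::= likes likes likes]
likes likes likes likes likes likes likes likes C M likes M ⇒ likes likes likes likes likes likes likes likes likes likes likes M likes M   [C ::= likes likes likes]
likes likes likes likes likes likes likes likes likes likes likes M likes M ⇒ likes likes likes likes likes likes likes likes likes likes likes south big likes M   [M ::= south big]
likes likes likes likes likes likes likes likes likes likes likes south big likes M ⇒ likes likes likes likes likes likes likes likes likes likes likes south big likes south big   [M ::= south big]

S ⇒ M C M ⇒ C likes C M ⇒ likes likes likes likes C M ⇒ likes likes likes likes S likes M ⇒ likes likes likes likes M C M likes M ⇒ likes likes likes likes C likes C M likes M ⇒ likes likes likes likes likes likes likes likes C M likes M ⇒ likes likes likes likes likes likes likes likes likes likes likes M likes M ⇒ likes likes likes likes likes likes likes likes likes likes likes south big likes M ⇒ likes likes likes likes likes likes likes likes likes likes likes south big likes south big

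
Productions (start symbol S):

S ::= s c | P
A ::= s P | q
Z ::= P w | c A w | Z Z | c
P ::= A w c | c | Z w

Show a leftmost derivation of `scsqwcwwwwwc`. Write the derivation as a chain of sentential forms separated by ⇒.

S ⇒ P   [S ::= P]
P ⇒ Awc   [P ::= A w c]
Awc ⇒ sPwc   [A ::= s P]
sPwc ⇒ sZwwc   [P ::= Z w]
sZwwc ⇒ sPwwwc   [Z ::= P w]
sPwwwc ⇒ sZwwwwc   [P ::= Z w]
sZwwwwc ⇒ scAwwwwwc   [Z ::= c A w]
scAwwwwwc ⇒ scsPwwwwwc   [A ::= s P]
scsPwwwwwc ⇒ scsAwcwwwwwc   [P ::= A w c]
scsAwcwwwwwc ⇒ scsqwcwwwwwc   [A ::= q]

S ⇒ P ⇒ Awc ⇒ sPwc ⇒ sZwwc ⇒ sPwwwc ⇒ sZwwwwc ⇒ scAwwwwwc ⇒ scsPwwwwwc ⇒ scsAwcwwwwwc ⇒ scsqwcwwwwwc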